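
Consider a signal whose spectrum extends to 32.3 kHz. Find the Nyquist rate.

64.6 kHz

Nyquist rate = 2 × 32.3 kHz = 64.6 kHz.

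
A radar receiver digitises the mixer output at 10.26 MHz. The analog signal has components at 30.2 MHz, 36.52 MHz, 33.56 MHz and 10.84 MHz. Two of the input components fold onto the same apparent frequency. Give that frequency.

fs/2 = 5.13 MHz.
30.2 MHz mod fs = 9.68 MHz.
9.68 MHz > fs/2 = 5.13 MHz, folds to fs − 9.68 MHz = 0.58 MHz.
36.52 MHz mod fs = 5.74 MHz.
5.74 MHz > fs/2 = 5.13 MHz, folds to fs − 5.74 MHz = 4.52 MHz.
33.56 MHz mod fs = 2.78 MHz.
2.78 MHz ≤ fs/2 = 5.13 MHz, appears at 2.78 MHz.
10.84 MHz mod fs = 0.58 MHz.
0.58 MHz ≤ fs/2 = 5.13 MHz, appears at 0.58 MHz.
10.84 MHz and 30.2 MHz both map to 0.58 MHz.

0.58 MHz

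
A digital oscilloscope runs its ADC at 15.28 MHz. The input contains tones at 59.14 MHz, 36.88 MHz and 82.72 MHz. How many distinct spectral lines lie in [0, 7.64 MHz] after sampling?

2

fs/2 = 7.64 MHz.
59.14 MHz mod fs = 13.3 MHz.
13.3 MHz > fs/2 = 7.64 MHz, folds to fs − 13.3 MHz = 1.98 MHz.
36.88 MHz mod fs = 6.32 MHz.
6.32 MHz ≤ fs/2 = 7.64 MHz, appears at 6.32 MHz.
82.72 MHz mod fs = 6.32 MHz.
6.32 MHz ≤ fs/2 = 7.64 MHz, appears at 6.32 MHz.
Distinct values: {1.98 MHz, 6.32 MHz} → 2.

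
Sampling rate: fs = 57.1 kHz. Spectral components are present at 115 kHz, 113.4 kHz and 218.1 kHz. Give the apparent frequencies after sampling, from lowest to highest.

fs/2 = 28.55 kHz.
115 kHz mod fs = 0.8 kHz.
0.8 kHz ≤ fs/2 = 28.55 kHz, appears at 0.8 kHz.
113.4 kHz mod fs = 56.3 kHz.
56.3 kHz > fs/2 = 28.55 kHz, folds to fs − 56.3 kHz = 0.8 kHz.
218.1 kHz mod fs = 46.8 kHz.
46.8 kHz > fs/2 = 28.55 kHz, folds to fs − 46.8 kHz = 10.3 kHz.
Distinct values: {0.8 kHz, 10.3 kHz}.

0.8 kHz, 10.3 kHz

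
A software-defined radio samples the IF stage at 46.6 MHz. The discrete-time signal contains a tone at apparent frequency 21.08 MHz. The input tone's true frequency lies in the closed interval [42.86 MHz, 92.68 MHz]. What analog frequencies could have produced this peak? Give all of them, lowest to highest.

67.68 MHz, 72.12 MHz

Frequencies that alias to 21.08 MHz are k·fs ± 21.08 MHz for integer k ≥ 0.
k=0: 21.08 MHz.
k=1: 25.52 MHz, 67.68 MHz.
k=2: 72.12 MHz, 114.28 MHz.
k=3: 118.72 MHz, 160.88 MHz.
Within [42.86 MHz, 92.68 MHz]: 67.68 MHz, 72.12 MHz.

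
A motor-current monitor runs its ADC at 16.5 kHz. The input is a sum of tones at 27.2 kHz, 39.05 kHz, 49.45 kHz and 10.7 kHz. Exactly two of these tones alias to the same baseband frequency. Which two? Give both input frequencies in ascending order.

fs/2 = 8.25 kHz.
27.2 kHz mod fs = 10.7 kHz.
10.7 kHz > fs/2 = 8.25 kHz, folds to fs − 10.7 kHz = 5.8 kHz.
39.05 kHz mod fs = 6.05 kHz.
6.05 kHz ≤ fs/2 = 8.25 kHz, appears at 6.05 kHz.
49.45 kHz mod fs = 16.45 kHz.
16.45 kHz > fs/2 = 8.25 kHz, folds to fs − 16.45 kHz = 0.05 kHz.
10.7 kHz > fs/2 = 8.25 kHz, folds to fs − 10.7 kHz = 5.8 kHz.
10.7 kHz and 27.2 kHz both map to 5.8 kHz.

10.7 kHz, 27.2 kHz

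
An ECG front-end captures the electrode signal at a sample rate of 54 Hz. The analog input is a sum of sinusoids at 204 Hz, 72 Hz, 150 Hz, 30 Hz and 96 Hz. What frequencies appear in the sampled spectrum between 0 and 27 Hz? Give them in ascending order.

fs/2 = 27 Hz.
204 Hz mod fs = 42 Hz.
42 Hz > fs/2 = 27 Hz, folds to fs − 42 Hz = 12 Hz.
72 Hz mod fs = 18 Hz.
18 Hz ≤ fs/2 = 27 Hz, appears at 18 Hz.
150 Hz mod fs = 42 Hz.
42 Hz > fs/2 = 27 Hz, folds to fs − 42 Hz = 12 Hz.
30 Hz > fs/2 = 27 Hz, folds to fs − 30 Hz = 24 Hz.
96 Hz mod fs = 42 Hz.
42 Hz > fs/2 = 27 Hz, folds to fs − 42 Hz = 12 Hz.
Distinct values: {12 Hz, 18 Hz, 24 Hz}.

12 Hz, 18 Hz, 24 Hz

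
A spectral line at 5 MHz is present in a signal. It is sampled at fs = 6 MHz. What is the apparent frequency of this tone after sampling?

5 MHz > fs/2 = 3 MHz, folds to fs − 5 MHz = 1 MHz.

1 MHz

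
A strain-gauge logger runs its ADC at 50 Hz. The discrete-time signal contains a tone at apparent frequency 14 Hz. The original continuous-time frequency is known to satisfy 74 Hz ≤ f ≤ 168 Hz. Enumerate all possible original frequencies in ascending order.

Frequencies that alias to 14 Hz are k·fs ± 14 Hz for integer k ≥ 0.
k=0: 14 Hz.
k=1: 36 Hz, 64 Hz.
k=2: 86 Hz, 114 Hz.
k=3: 136 Hz, 164 Hz.
k=4: 186 Hz, 214 Hz.
Within [74 Hz, 168 Hz]: 86 Hz, 114 Hz, 136 Hz, 164 Hz.

86 Hz, 114 Hz, 136 Hz, 164 Hz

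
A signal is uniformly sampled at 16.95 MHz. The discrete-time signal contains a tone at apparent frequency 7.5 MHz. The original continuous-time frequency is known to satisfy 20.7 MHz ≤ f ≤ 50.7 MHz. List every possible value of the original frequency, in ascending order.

Frequencies that alias to 7.5 MHz are k·fs ± 7.5 MHz for integer k ≥ 0.
k=0: 7.5 MHz.
k=1: 9.45 MHz, 24.45 MHz.
k=2: 26.4 MHz, 41.4 MHz.
k=3: 43.35 MHz, 58.35 MHz.
k=4: 60.3 MHz, 75.3 MHz.
Within [20.7 MHz, 50.7 MHz]: 24.45 MHz, 26.4 MHz, 41.4 MHz, 43.35 MHz.

24.45 MHz, 26.4 MHz, 41.4 MHz, 43.35 MHz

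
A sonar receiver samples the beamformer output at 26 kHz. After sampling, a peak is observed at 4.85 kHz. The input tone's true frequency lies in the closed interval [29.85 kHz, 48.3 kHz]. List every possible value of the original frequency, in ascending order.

Frequencies that alias to 4.85 kHz are k·fs ± 4.85 kHz for integer k ≥ 0.
k=0: 4.85 kHz.
k=1: 21.15 kHz, 30.85 kHz.
k=2: 47.15 kHz, 56.85 kHz.
k=3: 73.15 kHz, 82.85 kHz.
Within [29.85 kHz, 48.3 kHz]: 30.85 kHz, 47.15 kHz.

30.85 kHz, 47.15 kHz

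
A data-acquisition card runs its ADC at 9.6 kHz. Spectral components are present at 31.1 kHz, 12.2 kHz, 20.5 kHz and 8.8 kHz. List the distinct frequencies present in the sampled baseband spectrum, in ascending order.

fs/2 = 4.8 kHz.
31.1 kHz mod fs = 2.3 kHz.
2.3 kHz ≤ fs/2 = 4.8 kHz, appears at 2.3 kHz.
12.2 kHz mod fs = 2.6 kHz.
2.6 kHz ≤ fs/2 = 4.8 kHz, appears at 2.6 kHz.
20.5 kHz mod fs = 1.3 kHz.
1.3 kHz ≤ fs/2 = 4.8 kHz, appears at 1.3 kHz.
8.8 kHz > fs/2 = 4.8 kHz, folds to fs − 8.8 kHz = 0.8 kHz.
Distinct values: {0.8 kHz, 1.3 kHz, 2.3 kHz, 2.6 kHz}.

0.8 kHz, 1.3 kHz, 2.3 kHz, 2.6 kHz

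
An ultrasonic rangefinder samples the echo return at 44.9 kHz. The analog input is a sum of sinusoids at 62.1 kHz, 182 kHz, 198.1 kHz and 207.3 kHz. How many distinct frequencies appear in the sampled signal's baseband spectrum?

3

fs/2 = 22.45 kHz.
62.1 kHz mod fs = 17.2 kHz.
17.2 kHz ≤ fs/2 = 22.45 kHz, appears at 17.2 kHz.
182 kHz mod fs = 2.4 kHz.
2.4 kHz ≤ fs/2 = 22.45 kHz, appears at 2.4 kHz.
198.1 kHz mod fs = 18.5 kHz.
18.5 kHz ≤ fs/2 = 22.45 kHz, appears at 18.5 kHz.
207.3 kHz mod fs = 27.7 kHz.
27.7 kHz > fs/2 = 22.45 kHz, folds to fs − 27.7 kHz = 17.2 kHz.
Distinct values: {2.4 kHz, 17.2 kHz, 18.5 kHz} → 3.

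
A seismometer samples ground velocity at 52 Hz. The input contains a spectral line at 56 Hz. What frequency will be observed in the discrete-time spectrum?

4 Hz

56 Hz mod fs = 4 Hz.
4 Hz ≤ fs/2 = 26 Hz, appears at 4 Hz.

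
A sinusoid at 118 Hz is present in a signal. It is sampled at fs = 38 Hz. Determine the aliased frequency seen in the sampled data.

4 Hz

118 Hz mod fs = 4 Hz.
4 Hz ≤ fs/2 = 19 Hz, appears at 4 Hz.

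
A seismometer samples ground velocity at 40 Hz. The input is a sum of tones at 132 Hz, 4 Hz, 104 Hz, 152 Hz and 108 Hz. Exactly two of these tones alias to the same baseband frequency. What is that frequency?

12 Hz

fs/2 = 20 Hz.
132 Hz mod fs = 12 Hz.
12 Hz ≤ fs/2 = 20 Hz, appears at 12 Hz.
4 Hz ≤ fs/2 = 20 Hz, passes unchanged.
104 Hz mod fs = 24 Hz.
24 Hz > fs/2 = 20 Hz, folds to fs − 24 Hz = 16 Hz.
152 Hz mod fs = 32 Hz.
32 Hz > fs/2 = 20 Hz, folds to fs − 32 Hz = 8 Hz.
108 Hz mod fs = 28 Hz.
28 Hz > fs/2 = 20 Hz, folds to fs − 28 Hz = 12 Hz.
108 Hz and 132 Hz both map to 12 Hz.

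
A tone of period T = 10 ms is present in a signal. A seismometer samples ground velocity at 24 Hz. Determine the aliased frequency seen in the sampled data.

4 Hz

T = 10 ms → f = 1/T = 100 Hz.
100 Hz mod fs = 4 Hz.
4 Hz ≤ fs/2 = 12 Hz, appears at 4 Hz.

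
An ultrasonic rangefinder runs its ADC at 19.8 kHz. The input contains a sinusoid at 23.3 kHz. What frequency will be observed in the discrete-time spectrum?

23.3 kHz mod fs = 3.5 kHz.
3.5 kHz ≤ fs/2 = 9.9 kHz, appears at 3.5 kHz.

3.5 kHz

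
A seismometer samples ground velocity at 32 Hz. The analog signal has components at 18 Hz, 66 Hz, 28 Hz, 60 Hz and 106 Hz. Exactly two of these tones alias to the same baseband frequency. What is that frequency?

fs/2 = 16 Hz.
18 Hz > fs/2 = 16 Hz, folds to fs − 18 Hz = 14 Hz.
66 Hz mod fs = 2 Hz.
2 Hz ≤ fs/2 = 16 Hz, appears at 2 Hz.
28 Hz > fs/2 = 16 Hz, folds to fs − 28 Hz = 4 Hz.
60 Hz mod fs = 28 Hz.
28 Hz > fs/2 = 16 Hz, folds to fs − 28 Hz = 4 Hz.
106 Hz mod fs = 10 Hz.
10 Hz ≤ fs/2 = 16 Hz, appears at 10 Hz.
28 Hz and 60 Hz both map to 4 Hz.

4 Hz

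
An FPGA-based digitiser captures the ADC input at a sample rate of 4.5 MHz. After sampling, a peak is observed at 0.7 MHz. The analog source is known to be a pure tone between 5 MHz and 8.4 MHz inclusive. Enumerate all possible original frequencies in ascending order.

5.2 MHz, 8.3 MHz

Frequencies that alias to 0.7 MHz are k·fs ± 0.7 MHz for integer k ≥ 0.
k=0: 0.7 MHz.
k=1: 3.8 MHz, 5.2 MHz.
k=2: 8.3 MHz, 9.7 MHz.
k=3: 12.8 MHz, 14.2 MHz.
Within [5 MHz, 8.4 MHz]: 5.2 MHz, 8.3 MHz.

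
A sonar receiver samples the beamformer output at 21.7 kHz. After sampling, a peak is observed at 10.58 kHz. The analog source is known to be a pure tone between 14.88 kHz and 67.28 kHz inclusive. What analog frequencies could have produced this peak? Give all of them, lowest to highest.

32.28 kHz, 32.82 kHz, 53.98 kHz, 54.52 kHz

Frequencies that alias to 10.58 kHz are k·fs ± 10.58 kHz for integer k ≥ 0.
k=0: 10.58 kHz.
k=1: 11.12 kHz, 32.28 kHz.
k=2: 32.82 kHz, 53.98 kHz.
k=3: 54.52 kHz, 75.68 kHz.
k=4: 76.22 kHz, 97.38 kHz.
Within [14.88 kHz, 67.28 kHz]: 32.28 kHz, 32.82 kHz, 53.98 kHz, 54.52 kHz.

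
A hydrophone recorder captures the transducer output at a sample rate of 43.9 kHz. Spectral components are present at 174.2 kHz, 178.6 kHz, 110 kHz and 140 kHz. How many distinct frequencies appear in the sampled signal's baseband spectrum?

fs/2 = 21.95 kHz.
174.2 kHz mod fs = 42.5 kHz.
42.5 kHz > fs/2 = 21.95 kHz, folds to fs − 42.5 kHz = 1.4 kHz.
178.6 kHz mod fs = 3 kHz.
3 kHz ≤ fs/2 = 21.95 kHz, appears at 3 kHz.
110 kHz mod fs = 22.2 kHz.
22.2 kHz > fs/2 = 21.95 kHz, folds to fs − 22.2 kHz = 21.7 kHz.
140 kHz mod fs = 8.3 kHz.
8.3 kHz ≤ fs/2 = 21.95 kHz, appears at 8.3 kHz.
Distinct values: {1.4 kHz, 3 kHz, 8.3 kHz, 21.7 kHz} → 4.

4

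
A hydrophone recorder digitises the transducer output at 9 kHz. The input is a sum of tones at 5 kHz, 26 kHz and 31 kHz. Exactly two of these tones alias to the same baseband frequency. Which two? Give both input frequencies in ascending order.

fs/2 = 4.5 kHz.
5 kHz > fs/2 = 4.5 kHz, folds to fs − 5 kHz = 4 kHz.
26 kHz mod fs = 8 kHz.
8 kHz > fs/2 = 4.5 kHz, folds to fs − 8 kHz = 1 kHz.
31 kHz mod fs = 4 kHz.
4 kHz ≤ fs/2 = 4.5 kHz, appears at 4 kHz.
5 kHz and 31 kHz both map to 4 kHz.

5 kHz, 31 kHz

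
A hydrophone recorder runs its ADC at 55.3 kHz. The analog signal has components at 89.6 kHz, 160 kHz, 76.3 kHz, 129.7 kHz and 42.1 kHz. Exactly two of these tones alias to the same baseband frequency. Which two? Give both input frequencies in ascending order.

fs/2 = 27.65 kHz.
89.6 kHz mod fs = 34.3 kHz.
34.3 kHz > fs/2 = 27.65 kHz, folds to fs − 34.3 kHz = 21 kHz.
160 kHz mod fs = 49.4 kHz.
49.4 kHz > fs/2 = 27.65 kHz, folds to fs − 49.4 kHz = 5.9 kHz.
76.3 kHz mod fs = 21 kHz.
21 kHz ≤ fs/2 = 27.65 kHz, appears at 21 kHz.
129.7 kHz mod fs = 19.1 kHz.
19.1 kHz ≤ fs/2 = 27.65 kHz, appears at 19.1 kHz.
42.1 kHz > fs/2 = 27.65 kHz, folds to fs − 42.1 kHz = 13.2 kHz.
76.3 kHz and 89.6 kHz both map to 21 kHz.

76.3 kHz, 89.6 kHz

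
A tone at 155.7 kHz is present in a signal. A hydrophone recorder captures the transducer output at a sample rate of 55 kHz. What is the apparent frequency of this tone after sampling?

155.7 kHz mod fs = 45.7 kHz.
45.7 kHz > fs/2 = 27.5 kHz, folds to fs − 45.7 kHz = 9.3 kHz.

9.3 kHz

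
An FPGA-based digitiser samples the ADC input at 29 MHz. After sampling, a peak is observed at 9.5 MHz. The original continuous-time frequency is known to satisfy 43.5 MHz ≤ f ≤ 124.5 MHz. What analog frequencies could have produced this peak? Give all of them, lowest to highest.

Frequencies that alias to 9.5 MHz are k·fs ± 9.5 MHz for integer k ≥ 0.
k=0: 9.5 MHz.
k=1: 19.5 MHz, 38.5 MHz.
k=2: 48.5 MHz, 67.5 MHz.
k=3: 77.5 MHz, 96.5 MHz.
k=4: 106.5 MHz, 125.5 MHz.
k=5: 135.5 MHz, 154.5 MHz.
Within [43.5 MHz, 124.5 MHz]: 48.5 MHz, 67.5 MHz, 77.5 MHz, 96.5 MHz, 106.5 MHz.

48.5 MHz, 67.5 MHz, 77.5 MHz, 96.5 MHz, 106.5 MHz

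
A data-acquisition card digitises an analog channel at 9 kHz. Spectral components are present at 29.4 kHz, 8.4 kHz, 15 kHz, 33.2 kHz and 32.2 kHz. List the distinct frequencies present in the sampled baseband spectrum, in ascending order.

0.6 kHz, 2.4 kHz, 2.8 kHz, 3 kHz, 3.8 kHz

fs/2 = 4.5 kHz.
29.4 kHz mod fs = 2.4 kHz.
2.4 kHz ≤ fs/2 = 4.5 kHz, appears at 2.4 kHz.
8.4 kHz > fs/2 = 4.5 kHz, folds to fs − 8.4 kHz = 0.6 kHz.
15 kHz mod fs = 6 kHz.
6 kHz > fs/2 = 4.5 kHz, folds to fs − 6 kHz = 3 kHz.
33.2 kHz mod fs = 6.2 kHz.
6.2 kHz > fs/2 = 4.5 kHz, folds to fs − 6.2 kHz = 2.8 kHz.
32.2 kHz mod fs = 5.2 kHz.
5.2 kHz > fs/2 = 4.5 kHz, folds to fs − 5.2 kHz = 3.8 kHz.
Distinct values: {0.6 kHz, 2.4 kHz, 2.8 kHz, 3 kHz, 3.8 kHz}.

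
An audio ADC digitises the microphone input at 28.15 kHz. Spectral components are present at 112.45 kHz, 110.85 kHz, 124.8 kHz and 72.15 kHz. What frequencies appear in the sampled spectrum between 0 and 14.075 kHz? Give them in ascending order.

fs/2 = 14.075 kHz.
112.45 kHz mod fs = 28 kHz.
28 kHz > fs/2 = 14.075 kHz, folds to fs − 28 kHz = 0.15 kHz.
110.85 kHz mod fs = 26.4 kHz.
26.4 kHz > fs/2 = 14.075 kHz, folds to fs − 26.4 kHz = 1.75 kHz.
124.8 kHz mod fs = 12.2 kHz.
12.2 kHz ≤ fs/2 = 14.075 kHz, appears at 12.2 kHz.
72.15 kHz mod fs = 15.85 kHz.
15.85 kHz > fs/2 = 14.075 kHz, folds to fs − 15.85 kHz = 12.3 kHz.
Distinct values: {0.15 kHz, 1.75 kHz, 12.2 kHz, 12.3 kHz}.

0.15 kHz, 1.75 kHz, 12.2 kHz, 12.3 kHz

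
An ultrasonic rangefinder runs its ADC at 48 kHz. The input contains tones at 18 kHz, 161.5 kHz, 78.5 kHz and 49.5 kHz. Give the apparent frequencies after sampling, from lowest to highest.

fs/2 = 24 kHz.
18 kHz ≤ fs/2 = 24 kHz, passes unchanged.
161.5 kHz mod fs = 17.5 kHz.
17.5 kHz ≤ fs/2 = 24 kHz, appears at 17.5 kHz.
78.5 kHz mod fs = 30.5 kHz.
30.5 kHz > fs/2 = 24 kHz, folds to fs − 30.5 kHz = 17.5 kHz.
49.5 kHz mod fs = 1.5 kHz.
1.5 kHz ≤ fs/2 = 24 kHz, appears at 1.5 kHz.
Distinct values: {1.5 kHz, 17.5 kHz, 18 kHz}.

1.5 kHz, 17.5 kHz, 18 kHz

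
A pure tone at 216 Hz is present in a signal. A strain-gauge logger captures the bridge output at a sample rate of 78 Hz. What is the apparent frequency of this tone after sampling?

216 Hz mod fs = 60 Hz.
60 Hz > fs/2 = 39 Hz, folds to fs − 60 Hz = 18 Hz.

18 Hz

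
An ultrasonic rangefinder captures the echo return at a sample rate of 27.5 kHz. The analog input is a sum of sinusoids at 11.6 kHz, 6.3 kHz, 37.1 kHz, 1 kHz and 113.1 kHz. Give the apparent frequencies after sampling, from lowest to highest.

fs/2 = 13.75 kHz.
11.6 kHz ≤ fs/2 = 13.75 kHz, passes unchanged.
6.3 kHz ≤ fs/2 = 13.75 kHz, passes unchanged.
37.1 kHz mod fs = 9.6 kHz.
9.6 kHz ≤ fs/2 = 13.75 kHz, appears at 9.6 kHz.
1 kHz ≤ fs/2 = 13.75 kHz, passes unchanged.
113.1 kHz mod fs = 3.1 kHz.
3.1 kHz ≤ fs/2 = 13.75 kHz, appears at 3.1 kHz.
Distinct values: {1 kHz, 3.1 kHz, 6.3 kHz, 9.6 kHz, 11.6 kHz}.

1 kHz, 3.1 kHz, 6.3 kHz, 9.6 kHz, 11.6 kHz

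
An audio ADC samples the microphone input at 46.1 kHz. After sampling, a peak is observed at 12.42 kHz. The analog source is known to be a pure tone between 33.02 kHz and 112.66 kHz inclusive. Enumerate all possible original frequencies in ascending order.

Frequencies that alias to 12.42 kHz are k·fs ± 12.42 kHz for integer k ≥ 0.
k=0: 12.42 kHz.
k=1: 33.68 kHz, 58.52 kHz.
k=2: 79.78 kHz, 104.62 kHz.
k=3: 125.88 kHz, 150.72 kHz.
Within [33.02 kHz, 112.66 kHz]: 33.68 kHz, 58.52 kHz, 79.78 kHz, 104.62 kHz.

33.68 kHz, 58.52 kHz, 79.78 kHz, 104.62 kHz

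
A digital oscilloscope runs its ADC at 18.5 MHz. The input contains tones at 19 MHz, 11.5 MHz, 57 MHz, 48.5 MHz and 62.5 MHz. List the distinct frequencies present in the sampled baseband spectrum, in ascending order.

0.5 MHz, 1.5 MHz, 7 MHz

fs/2 = 9.25 MHz.
19 MHz mod fs = 0.5 MHz.
0.5 MHz ≤ fs/2 = 9.25 MHz, appears at 0.5 MHz.
11.5 MHz > fs/2 = 9.25 MHz, folds to fs − 11.5 MHz = 7 MHz.
57 MHz mod fs = 1.5 MHz.
1.5 MHz ≤ fs/2 = 9.25 MHz, appears at 1.5 MHz.
48.5 MHz mod fs = 11.5 MHz.
11.5 MHz > fs/2 = 9.25 MHz, folds to fs − 11.5 MHz = 7 MHz.
62.5 MHz mod fs = 7 MHz.
7 MHz ≤ fs/2 = 9.25 MHz, appears at 7 MHz.
Distinct values: {0.5 MHz, 1.5 MHz, 7 MHz}.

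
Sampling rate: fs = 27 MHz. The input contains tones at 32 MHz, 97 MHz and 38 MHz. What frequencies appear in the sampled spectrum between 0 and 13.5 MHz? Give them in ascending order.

5 MHz, 11 MHz

fs/2 = 13.5 MHz.
32 MHz mod fs = 5 MHz.
5 MHz ≤ fs/2 = 13.5 MHz, appears at 5 MHz.
97 MHz mod fs = 16 MHz.
16 MHz > fs/2 = 13.5 MHz, folds to fs − 16 MHz = 11 MHz.
38 MHz mod fs = 11 MHz.
11 MHz ≤ fs/2 = 13.5 MHz, appears at 11 MHz.
Distinct values: {5 MHz, 11 MHz}.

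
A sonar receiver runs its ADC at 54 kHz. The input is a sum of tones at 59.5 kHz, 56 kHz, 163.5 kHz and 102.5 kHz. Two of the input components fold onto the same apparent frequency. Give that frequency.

fs/2 = 27 kHz.
59.5 kHz mod fs = 5.5 kHz.
5.5 kHz ≤ fs/2 = 27 kHz, appears at 5.5 kHz.
56 kHz mod fs = 2 kHz.
2 kHz ≤ fs/2 = 27 kHz, appears at 2 kHz.
163.5 kHz mod fs = 1.5 kHz.
1.5 kHz ≤ fs/2 = 27 kHz, appears at 1.5 kHz.
102.5 kHz mod fs = 48.5 kHz.
48.5 kHz > fs/2 = 27 kHz, folds to fs − 48.5 kHz = 5.5 kHz.
59.5 kHz and 102.5 kHz both map to 5.5 kHz.

5.5 kHz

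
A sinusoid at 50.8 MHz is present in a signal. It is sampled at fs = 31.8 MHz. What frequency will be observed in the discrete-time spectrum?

12.8 MHz

50.8 MHz mod fs = 19 MHz.
19 MHz > fs/2 = 15.9 MHz, folds to fs − 19 MHz = 12.8 MHz.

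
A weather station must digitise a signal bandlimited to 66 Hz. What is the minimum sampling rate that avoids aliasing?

Nyquist rate = 2 × 66 Hz = 132 Hz.

132 Hz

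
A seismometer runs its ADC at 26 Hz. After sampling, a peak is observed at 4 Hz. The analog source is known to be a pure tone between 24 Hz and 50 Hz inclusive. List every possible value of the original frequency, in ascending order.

30 Hz, 48 Hz

Frequencies that alias to 4 Hz are k·fs ± 4 Hz for integer k ≥ 0.
k=0: 4 Hz.
k=1: 22 Hz, 30 Hz.
k=2: 48 Hz, 56 Hz.
k=3: 74 Hz, 82 Hz.
Within [24 Hz, 50 Hz]: 30 Hz, 48 Hz.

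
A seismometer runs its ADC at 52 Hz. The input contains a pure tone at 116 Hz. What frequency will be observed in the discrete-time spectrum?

116 Hz mod fs = 12 Hz.
12 Hz ≤ fs/2 = 26 Hz, appears at 12 Hz.

12 Hz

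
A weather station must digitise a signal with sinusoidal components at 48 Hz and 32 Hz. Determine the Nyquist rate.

Highest-frequency component: 48 Hz.
Nyquist rate = 2 × 48 Hz = 96 Hz.

96 Hz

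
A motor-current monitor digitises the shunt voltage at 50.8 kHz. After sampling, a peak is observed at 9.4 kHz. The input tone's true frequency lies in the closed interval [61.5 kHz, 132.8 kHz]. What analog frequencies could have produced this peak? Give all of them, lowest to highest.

92.2 kHz, 111 kHz

Frequencies that alias to 9.4 kHz are k·fs ± 9.4 kHz for integer k ≥ 0.
k=0: 9.4 kHz.
k=1: 41.4 kHz, 60.2 kHz.
k=2: 92.2 kHz, 111 kHz.
k=3: 143 kHz, 161.8 kHz.
Within [61.5 kHz, 132.8 kHz]: 92.2 kHz, 111 kHz.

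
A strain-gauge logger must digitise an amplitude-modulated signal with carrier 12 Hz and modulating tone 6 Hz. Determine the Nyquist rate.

AM sidebands sit at fc ± fm = 6 Hz and 18 Hz.
Highest-frequency component: 18 Hz.
Nyquist rate = 2 × 18 Hz = 36 Hz.

36 Hz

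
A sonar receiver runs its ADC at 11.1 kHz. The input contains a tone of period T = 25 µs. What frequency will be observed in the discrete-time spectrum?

4.4 kHz

T = 25 µs → f = 1/T = 40 kHz.
40 kHz mod fs = 6.7 kHz.
6.7 kHz > fs/2 = 5.55 kHz, folds to fs − 6.7 kHz = 4.4 kHz.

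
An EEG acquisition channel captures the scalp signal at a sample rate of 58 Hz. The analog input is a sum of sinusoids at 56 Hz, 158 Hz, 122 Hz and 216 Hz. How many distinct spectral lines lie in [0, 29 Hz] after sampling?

fs/2 = 29 Hz.
56 Hz > fs/2 = 29 Hz, folds to fs − 56 Hz = 2 Hz.
158 Hz mod fs = 42 Hz.
42 Hz > fs/2 = 29 Hz, folds to fs − 42 Hz = 16 Hz.
122 Hz mod fs = 6 Hz.
6 Hz ≤ fs/2 = 29 Hz, appears at 6 Hz.
216 Hz mod fs = 42 Hz.
42 Hz > fs/2 = 29 Hz, folds to fs − 42 Hz = 16 Hz.
Distinct values: {2 Hz, 6 Hz, 16 Hz} → 3.

3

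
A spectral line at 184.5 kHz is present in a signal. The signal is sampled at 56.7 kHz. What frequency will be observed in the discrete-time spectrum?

184.5 kHz mod fs = 14.4 kHz.
14.4 kHz ≤ fs/2 = 28.35 kHz, appears at 14.4 kHz.

14.4 kHz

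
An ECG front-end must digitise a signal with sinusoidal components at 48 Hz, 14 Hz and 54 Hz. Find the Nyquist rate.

Highest-frequency component: 54 Hz.
Nyquist rate = 2 × 54 Hz = 108 Hz.

108 Hz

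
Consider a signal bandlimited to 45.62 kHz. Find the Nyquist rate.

91.24 kHz

Nyquist rate = 2 × 45.62 kHz = 91.24 kHz.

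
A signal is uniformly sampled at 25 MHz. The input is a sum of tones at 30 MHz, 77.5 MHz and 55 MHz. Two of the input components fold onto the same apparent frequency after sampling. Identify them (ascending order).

fs/2 = 12.5 MHz.
30 MHz mod fs = 5 MHz.
5 MHz ≤ fs/2 = 12.5 MHz, appears at 5 MHz.
77.5 MHz mod fs = 2.5 MHz.
2.5 MHz ≤ fs/2 = 12.5 MHz, appears at 2.5 MHz.
55 MHz mod fs = 5 MHz.
5 MHz ≤ fs/2 = 12.5 MHz, appears at 5 MHz.
30 MHz and 55 MHz both map to 5 MHz.

30 MHz, 55 MHz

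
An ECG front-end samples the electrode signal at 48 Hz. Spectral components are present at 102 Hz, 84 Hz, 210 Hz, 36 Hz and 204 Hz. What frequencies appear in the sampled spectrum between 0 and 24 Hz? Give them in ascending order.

6 Hz, 12 Hz, 18 Hz

fs/2 = 24 Hz.
102 Hz mod fs = 6 Hz.
6 Hz ≤ fs/2 = 24 Hz, appears at 6 Hz.
84 Hz mod fs = 36 Hz.
36 Hz > fs/2 = 24 Hz, folds to fs − 36 Hz = 12 Hz.
210 Hz mod fs = 18 Hz.
18 Hz ≤ fs/2 = 24 Hz, appears at 18 Hz.
36 Hz > fs/2 = 24 Hz, folds to fs − 36 Hz = 12 Hz.
204 Hz mod fs = 12 Hz.
12 Hz ≤ fs/2 = 24 Hz, appears at 12 Hz.
Distinct values: {6 Hz, 12 Hz, 18 Hz}.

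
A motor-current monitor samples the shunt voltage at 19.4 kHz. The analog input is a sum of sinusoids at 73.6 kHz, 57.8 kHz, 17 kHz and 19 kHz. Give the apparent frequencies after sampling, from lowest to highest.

0.4 kHz, 2.4 kHz, 4 kHz

fs/2 = 9.7 kHz.
73.6 kHz mod fs = 15.4 kHz.
15.4 kHz > fs/2 = 9.7 kHz, folds to fs − 15.4 kHz = 4 kHz.
57.8 kHz mod fs = 19 kHz.
19 kHz > fs/2 = 9.7 kHz, folds to fs − 19 kHz = 0.4 kHz.
17 kHz > fs/2 = 9.7 kHz, folds to fs − 17 kHz = 2.4 kHz.
19 kHz > fs/2 = 9.7 kHz, folds to fs − 19 kHz = 0.4 kHz.
Distinct values: {0.4 kHz, 2.4 kHz, 4 kHz}.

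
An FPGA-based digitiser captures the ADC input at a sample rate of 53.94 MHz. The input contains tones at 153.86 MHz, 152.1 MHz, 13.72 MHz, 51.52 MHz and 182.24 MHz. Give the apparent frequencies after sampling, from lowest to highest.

2.42 MHz, 7.96 MHz, 9.72 MHz, 13.72 MHz, 20.42 MHz

fs/2 = 26.97 MHz.
153.86 MHz mod fs = 45.98 MHz.
45.98 MHz > fs/2 = 26.97 MHz, folds to fs − 45.98 MHz = 7.96 MHz.
152.1 MHz mod fs = 44.22 MHz.
44.22 MHz > fs/2 = 26.97 MHz, folds to fs − 44.22 MHz = 9.72 MHz.
13.72 MHz ≤ fs/2 = 26.97 MHz, passes unchanged.
51.52 MHz > fs/2 = 26.97 MHz, folds to fs − 51.52 MHz = 2.42 MHz.
182.24 MHz mod fs = 20.42 MHz.
20.42 MHz ≤ fs/2 = 26.97 MHz, appears at 20.42 MHz.
Distinct values: {2.42 MHz, 7.96 MHz, 9.72 MHz, 13.72 MHz, 20.42 MHz}.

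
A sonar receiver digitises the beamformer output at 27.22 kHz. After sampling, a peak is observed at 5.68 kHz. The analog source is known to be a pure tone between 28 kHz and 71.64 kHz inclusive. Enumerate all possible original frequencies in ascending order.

Frequencies that alias to 5.68 kHz are k·fs ± 5.68 kHz for integer k ≥ 0.
k=0: 5.68 kHz.
k=1: 21.54 kHz, 32.9 kHz.
k=2: 48.76 kHz, 60.12 kHz.
k=3: 75.98 kHz, 87.34 kHz.
Within [28 kHz, 71.64 kHz]: 32.9 kHz, 48.76 kHz, 60.12 kHz.

32.9 kHz, 48.76 kHz, 60.12 kHz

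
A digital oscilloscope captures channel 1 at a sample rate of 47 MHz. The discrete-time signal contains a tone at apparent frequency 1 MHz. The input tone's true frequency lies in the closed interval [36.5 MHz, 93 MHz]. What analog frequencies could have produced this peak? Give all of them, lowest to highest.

46 MHz, 48 MHz, 93 MHz

Frequencies that alias to 1 MHz are k·fs ± 1 MHz for integer k ≥ 0.
k=0: 1 MHz.
k=1: 46 MHz, 48 MHz.
k=2: 93 MHz, 95 MHz.
k=3: 140 MHz, 142 MHz.
Within [36.5 MHz, 93 MHz]: 46 MHz, 48 MHz, 93 MHz.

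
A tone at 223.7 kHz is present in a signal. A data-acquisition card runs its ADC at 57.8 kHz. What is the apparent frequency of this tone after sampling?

223.7 kHz mod fs = 50.3 kHz.
50.3 kHz > fs/2 = 28.9 kHz, folds to fs − 50.3 kHz = 7.5 kHz.

7.5 kHz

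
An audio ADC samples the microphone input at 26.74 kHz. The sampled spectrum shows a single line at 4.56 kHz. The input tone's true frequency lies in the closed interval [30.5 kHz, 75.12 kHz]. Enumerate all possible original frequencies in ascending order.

Frequencies that alias to 4.56 kHz are k·fs ± 4.56 kHz for integer k ≥ 0.
k=0: 4.56 kHz.
k=1: 22.18 kHz, 31.3 kHz.
k=2: 48.92 kHz, 58.04 kHz.
k=3: 75.66 kHz, 84.78 kHz.
Within [30.5 kHz, 75.12 kHz]: 31.3 kHz, 48.92 kHz, 58.04 kHz.

31.3 kHz, 48.92 kHz, 58.04 kHz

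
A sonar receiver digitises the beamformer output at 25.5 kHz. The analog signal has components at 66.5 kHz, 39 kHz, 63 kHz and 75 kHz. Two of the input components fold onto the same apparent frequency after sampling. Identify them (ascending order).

fs/2 = 12.75 kHz.
66.5 kHz mod fs = 15.5 kHz.
15.5 kHz > fs/2 = 12.75 kHz, folds to fs − 15.5 kHz = 10 kHz.
39 kHz mod fs = 13.5 kHz.
13.5 kHz > fs/2 = 12.75 kHz, folds to fs − 13.5 kHz = 12 kHz.
63 kHz mod fs = 12 kHz.
12 kHz ≤ fs/2 = 12.75 kHz, appears at 12 kHz.
75 kHz mod fs = 24 kHz.
24 kHz > fs/2 = 12.75 kHz, folds to fs − 24 kHz = 1.5 kHz.
39 kHz and 63 kHz both map to 12 kHz.

39 kHz, 63 kHz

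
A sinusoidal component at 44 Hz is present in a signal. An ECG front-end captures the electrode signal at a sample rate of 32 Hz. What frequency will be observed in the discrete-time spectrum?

44 Hz mod fs = 12 Hz.
12 Hz ≤ fs/2 = 16 Hz, appears at 12 Hz.

12 Hz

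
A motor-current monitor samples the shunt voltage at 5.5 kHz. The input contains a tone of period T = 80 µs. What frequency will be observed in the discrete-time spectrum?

1.5 kHz

T = 80 µs → f = 1/T = 12.5 kHz.
12.5 kHz mod fs = 1.5 kHz.
1.5 kHz ≤ fs/2 = 2.75 kHz, appears at 1.5 kHz.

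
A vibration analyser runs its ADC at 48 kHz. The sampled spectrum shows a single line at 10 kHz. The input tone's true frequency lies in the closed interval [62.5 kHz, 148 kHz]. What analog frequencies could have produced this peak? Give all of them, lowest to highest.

Frequencies that alias to 10 kHz are k·fs ± 10 kHz for integer k ≥ 0.
k=0: 10 kHz.
k=1: 38 kHz, 58 kHz.
k=2: 86 kHz, 106 kHz.
k=3: 134 kHz, 154 kHz.
k=4: 182 kHz, 202 kHz.
Within [62.5 kHz, 148 kHz]: 86 kHz, 106 kHz, 134 kHz.

86 kHz, 106 kHz, 134 kHz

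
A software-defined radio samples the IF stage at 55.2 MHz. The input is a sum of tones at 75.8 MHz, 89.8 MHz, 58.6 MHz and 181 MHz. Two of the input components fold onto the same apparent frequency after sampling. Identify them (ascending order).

75.8 MHz, 89.8 MHz

fs/2 = 27.6 MHz.
75.8 MHz mod fs = 20.6 MHz.
20.6 MHz ≤ fs/2 = 27.6 MHz, appears at 20.6 MHz.
89.8 MHz mod fs = 34.6 MHz.
34.6 MHz > fs/2 = 27.6 MHz, folds to fs − 34.6 MHz = 20.6 MHz.
58.6 MHz mod fs = 3.4 MHz.
3.4 MHz ≤ fs/2 = 27.6 MHz, appears at 3.4 MHz.
181 MHz mod fs = 15.4 MHz.
15.4 MHz ≤ fs/2 = 27.6 MHz, appears at 15.4 MHz.
75.8 MHz and 89.8 MHz both map to 20.6 MHz.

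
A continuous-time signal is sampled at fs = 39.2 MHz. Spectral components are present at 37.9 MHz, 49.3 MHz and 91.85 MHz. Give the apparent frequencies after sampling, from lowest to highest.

fs/2 = 19.6 MHz.
37.9 MHz > fs/2 = 19.6 MHz, folds to fs − 37.9 MHz = 1.3 MHz.
49.3 MHz mod fs = 10.1 MHz.
10.1 MHz ≤ fs/2 = 19.6 MHz, appears at 10.1 MHz.
91.85 MHz mod fs = 13.45 MHz.
13.45 MHz ≤ fs/2 = 19.6 MHz, appears at 13.45 MHz.
Distinct values: {1.3 MHz, 10.1 MHz, 13.45 MHz}.

1.3 MHz, 10.1 MHz, 13.45 MHz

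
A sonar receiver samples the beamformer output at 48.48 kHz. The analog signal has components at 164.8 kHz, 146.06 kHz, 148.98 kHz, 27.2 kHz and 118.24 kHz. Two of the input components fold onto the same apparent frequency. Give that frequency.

21.28 kHz

fs/2 = 24.24 kHz.
164.8 kHz mod fs = 19.36 kHz.
19.36 kHz ≤ fs/2 = 24.24 kHz, appears at 19.36 kHz.
146.06 kHz mod fs = 0.62 kHz.
0.62 kHz ≤ fs/2 = 24.24 kHz, appears at 0.62 kHz.
148.98 kHz mod fs = 3.54 kHz.
3.54 kHz ≤ fs/2 = 24.24 kHz, appears at 3.54 kHz.
27.2 kHz > fs/2 = 24.24 kHz, folds to fs − 27.2 kHz = 21.28 kHz.
118.24 kHz mod fs = 21.28 kHz.
21.28 kHz ≤ fs/2 = 24.24 kHz, appears at 21.28 kHz.
27.2 kHz and 118.24 kHz both map to 21.28 kHz.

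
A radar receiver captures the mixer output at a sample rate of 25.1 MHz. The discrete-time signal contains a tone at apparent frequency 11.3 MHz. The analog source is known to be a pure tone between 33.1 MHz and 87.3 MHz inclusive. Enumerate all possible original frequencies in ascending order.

36.4 MHz, 38.9 MHz, 61.5 MHz, 64 MHz, 86.6 MHz

Frequencies that alias to 11.3 MHz are k·fs ± 11.3 MHz for integer k ≥ 0.
k=0: 11.3 MHz.
k=1: 13.8 MHz, 36.4 MHz.
k=2: 38.9 MHz, 61.5 MHz.
k=3: 64 MHz, 86.6 MHz.
k=4: 89.1 MHz, 111.7 MHz.
Within [33.1 MHz, 87.3 MHz]: 36.4 MHz, 38.9 MHz, 61.5 MHz, 64 MHz, 86.6 MHz.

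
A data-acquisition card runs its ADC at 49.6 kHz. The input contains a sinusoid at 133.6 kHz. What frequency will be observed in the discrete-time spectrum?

15.2 kHz

133.6 kHz mod fs = 34.4 kHz.
34.4 kHz > fs/2 = 24.8 kHz, folds to fs − 34.4 kHz = 15.2 kHz.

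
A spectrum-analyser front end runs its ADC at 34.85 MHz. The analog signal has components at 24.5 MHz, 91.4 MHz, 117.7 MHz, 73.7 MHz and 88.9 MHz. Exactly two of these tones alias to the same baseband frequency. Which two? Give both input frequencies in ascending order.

fs/2 = 17.425 MHz.
24.5 MHz > fs/2 = 17.425 MHz, folds to fs − 24.5 MHz = 10.35 MHz.
91.4 MHz mod fs = 21.7 MHz.
21.7 MHz > fs/2 = 17.425 MHz, folds to fs − 21.7 MHz = 13.15 MHz.
117.7 MHz mod fs = 13.15 MHz.
13.15 MHz ≤ fs/2 = 17.425 MHz, appears at 13.15 MHz.
73.7 MHz mod fs = 4 MHz.
4 MHz ≤ fs/2 = 17.425 MHz, appears at 4 MHz.
88.9 MHz mod fs = 19.2 MHz.
19.2 MHz > fs/2 = 17.425 MHz, folds to fs − 19.2 MHz = 15.65 MHz.
91.4 MHz and 117.7 MHz both map to 13.15 MHz.

91.4 MHz, 117.7 MHz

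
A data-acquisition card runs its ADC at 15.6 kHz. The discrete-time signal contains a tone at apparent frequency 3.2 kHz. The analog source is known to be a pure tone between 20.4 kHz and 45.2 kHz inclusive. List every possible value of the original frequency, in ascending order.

28 kHz, 34.4 kHz, 43.6 kHz

Frequencies that alias to 3.2 kHz are k·fs ± 3.2 kHz for integer k ≥ 0.
k=0: 3.2 kHz.
k=1: 12.4 kHz, 18.8 kHz.
k=2: 28 kHz, 34.4 kHz.
k=3: 43.6 kHz, 50 kHz.
k=4: 59.2 kHz, 65.6 kHz.
Within [20.4 kHz, 45.2 kHz]: 28 kHz, 34.4 kHz, 43.6 kHz.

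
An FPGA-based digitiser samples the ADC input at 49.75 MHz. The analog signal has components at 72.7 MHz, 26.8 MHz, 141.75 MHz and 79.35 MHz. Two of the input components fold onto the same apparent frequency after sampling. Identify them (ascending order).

fs/2 = 24.875 MHz.
72.7 MHz mod fs = 22.95 MHz.
22.95 MHz ≤ fs/2 = 24.875 MHz, appears at 22.95 MHz.
26.8 MHz > fs/2 = 24.875 MHz, folds to fs − 26.8 MHz = 22.95 MHz.
141.75 MHz mod fs = 42.25 MHz.
42.25 MHz > fs/2 = 24.875 MHz, folds to fs − 42.25 MHz = 7.5 MHz.
79.35 MHz mod fs = 29.6 MHz.
29.6 MHz > fs/2 = 24.875 MHz, folds to fs − 29.6 MHz = 20.15 MHz.
26.8 MHz and 72.7 MHz both map to 22.95 MHz.

26.8 MHz, 72.7 MHz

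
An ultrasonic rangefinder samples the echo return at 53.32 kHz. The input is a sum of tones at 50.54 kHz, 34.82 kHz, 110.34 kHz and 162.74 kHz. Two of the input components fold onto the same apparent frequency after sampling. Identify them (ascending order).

50.54 kHz, 162.74 kHz

fs/2 = 26.66 kHz.
50.54 kHz > fs/2 = 26.66 kHz, folds to fs − 50.54 kHz = 2.78 kHz.
34.82 kHz > fs/2 = 26.66 kHz, folds to fs − 34.82 kHz = 18.5 kHz.
110.34 kHz mod fs = 3.7 kHz.
3.7 kHz ≤ fs/2 = 26.66 kHz, appears at 3.7 kHz.
162.74 kHz mod fs = 2.78 kHz.
2.78 kHz ≤ fs/2 = 26.66 kHz, appears at 2.78 kHz.
50.54 kHz and 162.74 kHz both map to 2.78 kHz.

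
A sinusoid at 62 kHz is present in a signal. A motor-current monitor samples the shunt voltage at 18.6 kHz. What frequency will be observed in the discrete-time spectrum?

6.2 kHz

62 kHz mod fs = 6.2 kHz.
6.2 kHz ≤ fs/2 = 9.3 kHz, appears at 6.2 kHz.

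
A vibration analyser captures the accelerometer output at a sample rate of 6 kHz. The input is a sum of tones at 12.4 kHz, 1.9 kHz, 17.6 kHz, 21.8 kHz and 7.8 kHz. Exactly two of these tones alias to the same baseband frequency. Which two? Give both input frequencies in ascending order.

fs/2 = 3 kHz.
12.4 kHz mod fs = 0.4 kHz.
0.4 kHz ≤ fs/2 = 3 kHz, appears at 0.4 kHz.
1.9 kHz ≤ fs/2 = 3 kHz, passes unchanged.
17.6 kHz mod fs = 5.6 kHz.
5.6 kHz > fs/2 = 3 kHz, folds to fs − 5.6 kHz = 0.4 kHz.
21.8 kHz mod fs = 3.8 kHz.
3.8 kHz > fs/2 = 3 kHz, folds to fs − 3.8 kHz = 2.2 kHz.
7.8 kHz mod fs = 1.8 kHz.
1.8 kHz ≤ fs/2 = 3 kHz, appears at 1.8 kHz.
12.4 kHz and 17.6 kHz both map to 0.4 kHz.

12.4 kHz, 17.6 kHz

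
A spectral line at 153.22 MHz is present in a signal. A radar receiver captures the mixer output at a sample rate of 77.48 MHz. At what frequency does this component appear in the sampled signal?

153.22 MHz mod fs = 75.74 MHz.
75.74 MHz > fs/2 = 38.74 MHz, folds to fs − 75.74 MHz = 1.74 MHz.

1.74 MHz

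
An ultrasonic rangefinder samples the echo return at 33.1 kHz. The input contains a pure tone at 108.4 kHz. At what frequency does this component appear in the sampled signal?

108.4 kHz mod fs = 9.1 kHz.
9.1 kHz ≤ fs/2 = 16.55 kHz, appears at 9.1 kHz.

9.1 kHz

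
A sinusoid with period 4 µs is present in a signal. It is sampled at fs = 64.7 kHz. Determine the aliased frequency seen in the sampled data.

T = 4 µs → f = 1/T = 250 kHz.
250 kHz mod fs = 55.9 kHz.
55.9 kHz > fs/2 = 32.35 kHz, folds to fs − 55.9 kHz = 8.8 kHz.

8.8 kHz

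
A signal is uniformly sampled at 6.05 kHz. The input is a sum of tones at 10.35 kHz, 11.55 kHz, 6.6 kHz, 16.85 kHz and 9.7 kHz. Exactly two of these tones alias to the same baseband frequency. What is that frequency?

fs/2 = 3.025 kHz.
10.35 kHz mod fs = 4.3 kHz.
4.3 kHz > fs/2 = 3.025 kHz, folds to fs − 4.3 kHz = 1.75 kHz.
11.55 kHz mod fs = 5.5 kHz.
5.5 kHz > fs/2 = 3.025 kHz, folds to fs − 5.5 kHz = 0.55 kHz.
6.6 kHz mod fs = 0.55 kHz.
0.55 kHz ≤ fs/2 = 3.025 kHz, appears at 0.55 kHz.
16.85 kHz mod fs = 4.75 kHz.
4.75 kHz > fs/2 = 3.025 kHz, folds to fs − 4.75 kHz = 1.3 kHz.
9.7 kHz mod fs = 3.65 kHz.
3.65 kHz > fs/2 = 3.025 kHz, folds to fs − 3.65 kHz = 2.4 kHz.
6.6 kHz and 11.55 kHz both map to 0.55 kHz.

0.55 kHz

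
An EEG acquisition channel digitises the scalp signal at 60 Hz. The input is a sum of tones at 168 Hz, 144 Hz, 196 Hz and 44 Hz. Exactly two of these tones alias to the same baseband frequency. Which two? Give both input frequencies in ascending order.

fs/2 = 30 Hz.
168 Hz mod fs = 48 Hz.
48 Hz > fs/2 = 30 Hz, folds to fs − 48 Hz = 12 Hz.
144 Hz mod fs = 24 Hz.
24 Hz ≤ fs/2 = 30 Hz, appears at 24 Hz.
196 Hz mod fs = 16 Hz.
16 Hz ≤ fs/2 = 30 Hz, appears at 16 Hz.
44 Hz > fs/2 = 30 Hz, folds to fs − 44 Hz = 16 Hz.
44 Hz and 196 Hz both map to 16 Hz.

44 Hz, 196 Hz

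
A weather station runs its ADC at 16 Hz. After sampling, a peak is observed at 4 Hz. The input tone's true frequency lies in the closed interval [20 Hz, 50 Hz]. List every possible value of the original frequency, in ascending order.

Frequencies that alias to 4 Hz are k·fs ± 4 Hz for integer k ≥ 0.
k=0: 4 Hz.
k=1: 12 Hz, 20 Hz.
k=2: 28 Hz, 36 Hz.
k=3: 44 Hz, 52 Hz.
k=4: 60 Hz, 68 Hz.
Within [20 Hz, 50 Hz]: 20 Hz, 28 Hz, 36 Hz, 44 Hz.

20 Hz, 28 Hz, 36 Hz, 44 Hz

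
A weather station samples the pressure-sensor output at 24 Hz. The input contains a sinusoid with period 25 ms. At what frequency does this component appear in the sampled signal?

T = 25 ms → f = 1/T = 40 Hz.
40 Hz mod fs = 16 Hz.
16 Hz > fs/2 = 12 Hz, folds to fs − 16 Hz = 8 Hz.

8 Hz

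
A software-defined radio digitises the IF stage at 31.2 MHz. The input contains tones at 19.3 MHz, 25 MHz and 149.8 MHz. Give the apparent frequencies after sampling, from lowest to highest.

fs/2 = 15.6 MHz.
19.3 MHz > fs/2 = 15.6 MHz, folds to fs − 19.3 MHz = 11.9 MHz.
25 MHz > fs/2 = 15.6 MHz, folds to fs − 25 MHz = 6.2 MHz.
149.8 MHz mod fs = 25 MHz.
25 MHz > fs/2 = 15.6 MHz, folds to fs − 25 MHz = 6.2 MHz.
Distinct values: {6.2 MHz, 11.9 MHz}.

6.2 MHz, 11.9 MHz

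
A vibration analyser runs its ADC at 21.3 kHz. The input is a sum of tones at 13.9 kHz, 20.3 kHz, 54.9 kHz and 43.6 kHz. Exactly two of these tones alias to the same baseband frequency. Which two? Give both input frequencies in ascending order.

20.3 kHz, 43.6 kHz

fs/2 = 10.65 kHz.
13.9 kHz > fs/2 = 10.65 kHz, folds to fs − 13.9 kHz = 7.4 kHz.
20.3 kHz > fs/2 = 10.65 kHz, folds to fs − 20.3 kHz = 1 kHz.
54.9 kHz mod fs = 12.3 kHz.
12.3 kHz > fs/2 = 10.65 kHz, folds to fs − 12.3 kHz = 9 kHz.
43.6 kHz mod fs = 1 kHz.
1 kHz ≤ fs/2 = 10.65 kHz, appears at 1 kHz.
20.3 kHz and 43.6 kHz both map to 1 kHz.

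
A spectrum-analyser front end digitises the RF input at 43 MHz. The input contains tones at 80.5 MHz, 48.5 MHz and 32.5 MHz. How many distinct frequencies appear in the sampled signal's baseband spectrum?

2

fs/2 = 21.5 MHz.
80.5 MHz mod fs = 37.5 MHz.
37.5 MHz > fs/2 = 21.5 MHz, folds to fs − 37.5 MHz = 5.5 MHz.
48.5 MHz mod fs = 5.5 MHz.
5.5 MHz ≤ fs/2 = 21.5 MHz, appears at 5.5 MHz.
32.5 MHz > fs/2 = 21.5 MHz, folds to fs − 32.5 MHz = 10.5 MHz.
Distinct values: {5.5 MHz, 10.5 MHz} → 2.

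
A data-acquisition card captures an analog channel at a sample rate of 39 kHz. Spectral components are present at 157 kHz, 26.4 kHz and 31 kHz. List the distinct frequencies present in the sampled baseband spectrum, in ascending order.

fs/2 = 19.5 kHz.
157 kHz mod fs = 1 kHz.
1 kHz ≤ fs/2 = 19.5 kHz, appears at 1 kHz.
26.4 kHz > fs/2 = 19.5 kHz, folds to fs − 26.4 kHz = 12.6 kHz.
31 kHz > fs/2 = 19.5 kHz, folds to fs − 31 kHz = 8 kHz.
Distinct values: {1 kHz, 8 kHz, 12.6 kHz}.

1 kHz, 8 kHz, 12.6 kHz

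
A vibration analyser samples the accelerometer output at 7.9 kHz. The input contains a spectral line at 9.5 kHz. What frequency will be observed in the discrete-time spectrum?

9.5 kHz mod fs = 1.6 kHz.
1.6 kHz ≤ fs/2 = 3.95 kHz, appears at 1.6 kHz.

1.6 kHz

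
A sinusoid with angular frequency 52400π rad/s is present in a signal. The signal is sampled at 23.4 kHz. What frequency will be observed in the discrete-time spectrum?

ω = 52400π rad/s → f = ω/(2π) = 26200 Hz = 26.2 kHz.
26.2 kHz mod fs = 2.8 kHz.
2.8 kHz ≤ fs/2 = 11.7 kHz, appears at 2.8 kHz.

2.8 kHz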